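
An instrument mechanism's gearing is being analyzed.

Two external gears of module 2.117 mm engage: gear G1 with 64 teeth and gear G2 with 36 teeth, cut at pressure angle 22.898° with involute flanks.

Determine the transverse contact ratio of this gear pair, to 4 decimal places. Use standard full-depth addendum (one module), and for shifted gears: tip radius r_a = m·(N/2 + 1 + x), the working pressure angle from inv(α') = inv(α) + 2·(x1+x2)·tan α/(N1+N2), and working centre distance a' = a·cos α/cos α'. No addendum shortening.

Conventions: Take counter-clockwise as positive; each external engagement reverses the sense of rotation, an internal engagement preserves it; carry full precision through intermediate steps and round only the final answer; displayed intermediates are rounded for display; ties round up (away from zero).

topology: single-mesh involute geometry — m = 2.117, 64T/36T pair
base radii: r_b1 = 62.405704, r_b2 = 35.103209
tip radii: r_a1 = 69.861000, r_a2 = 40.223000
no profile shift: α' = α, a' = a
action lengths: √(r_a1²−r_b1²) = 31.402029, √(r_a2²−r_b2²) = 19.638087
base pitch p_b = π·m·cos α = 6.126666
CR = (31.402029 + 19.638087 − 105.850000·sin 22.89800°)/6.126666 = 1.608501
contact ratio ≈ 1.6085

1.6085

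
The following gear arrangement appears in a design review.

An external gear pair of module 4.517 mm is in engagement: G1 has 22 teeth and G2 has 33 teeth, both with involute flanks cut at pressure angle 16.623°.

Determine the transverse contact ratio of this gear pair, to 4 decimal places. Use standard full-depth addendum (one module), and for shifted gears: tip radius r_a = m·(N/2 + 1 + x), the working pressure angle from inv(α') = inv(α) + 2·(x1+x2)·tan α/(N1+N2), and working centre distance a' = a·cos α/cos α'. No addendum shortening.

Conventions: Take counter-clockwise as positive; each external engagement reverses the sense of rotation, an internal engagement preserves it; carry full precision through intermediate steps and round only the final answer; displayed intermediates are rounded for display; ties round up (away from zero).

recognized (one external pair, fixed centres): single-mesh tooth geometry, m = 4.517, N1 = 22, N2 = 33
base radii: r_b1 = 47.610472, r_b2 = 71.415708
tip radii: r_a1 = 54.204000, r_a2 = 79.047500
no profile shift: α' = α, a' = a
action lengths: √(r_a1²−r_b1²) = 25.909778, √(r_a2²−r_b2²) = 33.886634
base pitch p_b = π·m·cos α = 13.597519
CR = (25.909778 + 33.886634 − 124.217500·sin 16.62300°)/13.597519 = 1.784232
contact ratio ≈ 1.7842

1.7842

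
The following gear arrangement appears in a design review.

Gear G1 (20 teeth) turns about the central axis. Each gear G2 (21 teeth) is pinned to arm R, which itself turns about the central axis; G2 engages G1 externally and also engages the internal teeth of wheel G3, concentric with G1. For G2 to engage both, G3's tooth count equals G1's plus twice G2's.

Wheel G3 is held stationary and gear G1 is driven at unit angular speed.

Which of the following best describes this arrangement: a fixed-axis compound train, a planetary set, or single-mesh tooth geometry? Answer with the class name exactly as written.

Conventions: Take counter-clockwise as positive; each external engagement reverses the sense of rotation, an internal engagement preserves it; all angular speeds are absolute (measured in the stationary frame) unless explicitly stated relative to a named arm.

planetary set (20T centre, 21T on arm, 62T internal) — Willis relation
classification: planetary set

planetary set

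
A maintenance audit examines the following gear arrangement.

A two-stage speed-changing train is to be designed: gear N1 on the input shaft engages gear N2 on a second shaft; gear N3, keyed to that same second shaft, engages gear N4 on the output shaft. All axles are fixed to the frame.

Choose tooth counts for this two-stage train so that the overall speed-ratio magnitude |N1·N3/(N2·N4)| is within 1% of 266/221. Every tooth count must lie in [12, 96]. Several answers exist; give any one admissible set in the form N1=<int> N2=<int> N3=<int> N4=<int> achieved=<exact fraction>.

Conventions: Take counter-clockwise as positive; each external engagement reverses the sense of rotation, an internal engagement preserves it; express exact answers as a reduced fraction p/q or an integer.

topology: fixed-axis compound train — 2 stages, target 266/221
target = 266/221 in lowest terms: an exact hit needs N1·N3 = k·266 and N2·N4 = k·221 for one integer k, every count in [12, 96]; additionally prefer no 1:1 stage (N1 ≠ N2, N3 ≠ N4)
k = 1: N1·N3 = 266 = 14·19, N2·N4 = 221 = 13·17
achieved = 14·19/(13·17) = 266/221; |achieved − target| = 0 ≤ 133/11050 ✓

N1=14 N2=13 N3=19 N4=17 achieved=266/221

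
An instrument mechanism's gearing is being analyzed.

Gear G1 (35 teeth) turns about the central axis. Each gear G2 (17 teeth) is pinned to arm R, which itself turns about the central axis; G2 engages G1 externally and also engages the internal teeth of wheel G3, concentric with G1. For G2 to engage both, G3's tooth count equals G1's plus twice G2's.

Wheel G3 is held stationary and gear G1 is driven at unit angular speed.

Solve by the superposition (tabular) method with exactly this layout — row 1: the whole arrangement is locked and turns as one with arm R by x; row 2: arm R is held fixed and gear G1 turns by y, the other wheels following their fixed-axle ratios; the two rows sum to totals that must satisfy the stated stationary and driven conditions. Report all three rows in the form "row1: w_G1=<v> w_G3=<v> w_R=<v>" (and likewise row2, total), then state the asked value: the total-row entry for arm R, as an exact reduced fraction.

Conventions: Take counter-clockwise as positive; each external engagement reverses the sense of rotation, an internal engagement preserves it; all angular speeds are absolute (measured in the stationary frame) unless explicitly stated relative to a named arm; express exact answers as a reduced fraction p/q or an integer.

class = planetary set [G3 = 35+2·17 = 69; Willis about the carrier]
superposition row 1 [locked train]: every member turns x
row 2 — arm fixed, fixed-axis ratios: sun y, ring −(35/69)·y, arm 0
boundary: total ω_ring = x − (35/69)·y = 0 and total ω_sun = x + y = 1  ⇒  y = 69/104, x = 35/104
row 2 ring = −(35/69)·69/104 = -35/104
totals (row 1 + row 2): sun 35/104 + 69/104 = 1, ring 35/104 + (-35/104) = 0, arm 35/104 + 0 = 35/104
asked cell (total, arm) = 35/104

row1: w_G1=35/104 w_G3=35/104 w_R=35/104
row2: w_G1=69/104 w_G3=-35/104 w_R=0
total: w_G1=1 w_G3=0 w_R=35/104
asked value: 35/104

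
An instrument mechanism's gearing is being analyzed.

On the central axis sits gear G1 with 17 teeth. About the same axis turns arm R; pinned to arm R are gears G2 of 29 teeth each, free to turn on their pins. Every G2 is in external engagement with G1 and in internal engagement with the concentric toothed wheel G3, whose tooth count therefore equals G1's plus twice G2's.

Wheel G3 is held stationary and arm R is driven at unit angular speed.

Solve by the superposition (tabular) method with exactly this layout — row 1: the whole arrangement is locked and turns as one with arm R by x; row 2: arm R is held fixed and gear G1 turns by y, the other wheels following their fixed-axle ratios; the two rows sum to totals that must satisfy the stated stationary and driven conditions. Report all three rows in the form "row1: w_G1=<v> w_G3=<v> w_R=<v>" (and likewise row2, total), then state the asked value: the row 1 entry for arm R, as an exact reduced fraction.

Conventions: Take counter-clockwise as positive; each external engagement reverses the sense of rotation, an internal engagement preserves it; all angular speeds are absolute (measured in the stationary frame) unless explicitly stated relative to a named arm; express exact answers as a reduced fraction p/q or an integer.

row1: w_G1=1 w_G3=1 w_R=1
row2: w_G1=75/17 w_G3=-1 w_R=0
total: w_G1=92/17 w_G3=0 w_R=1
asked value: 1

planetary set (17T centre, 29T on arm, 75T internal) — Willis relation
row 1 (train locked, turned with arm): all members turn x
row 2 — arm fixed, fixed-axis ratios: sun y, ring −(17/75)·y, arm 0
boundary: total ω_ring = x − (17/75)·y = 0 and total ω_arm = x = 1  ⇒  y = 75/17, x = 1
row 2 ring = −(17/75)·75/17 = -1
totals (row 1 + row 2): sun 1 + 75/17 = 92/17, ring 1 + (-1) = 0, arm 1 + 0 = 1
asked cell (row1, arm) = 1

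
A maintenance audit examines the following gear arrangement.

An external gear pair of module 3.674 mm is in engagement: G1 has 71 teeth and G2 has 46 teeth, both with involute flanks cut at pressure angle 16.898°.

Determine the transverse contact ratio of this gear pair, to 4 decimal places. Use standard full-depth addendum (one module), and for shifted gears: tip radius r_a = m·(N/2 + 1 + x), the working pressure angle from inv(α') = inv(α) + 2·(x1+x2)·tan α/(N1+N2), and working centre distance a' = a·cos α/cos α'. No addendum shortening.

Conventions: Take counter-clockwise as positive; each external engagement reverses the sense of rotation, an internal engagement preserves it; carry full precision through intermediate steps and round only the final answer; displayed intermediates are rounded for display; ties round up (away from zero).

topology: single-mesh involute geometry — m = 3.674, 71T/46T pair
base radii: r_b1 = 124.795649, r_b2 = 80.853519
tip radii: r_a1 = 134.101000, r_a2 = 88.176000
no profile shift: α' = α, a' = a
action lengths: √(r_a1²−r_b1²) = 49.082831, √(r_a2²−r_b2²) = 35.181180
base pitch p_b = π·m·cos α = 11.043862
CR = (49.082831 + 35.181180 − 214.929000·sin 16.89800°)/11.043862 = 1.973119
contact ratio ≈ 1.9731

1.9731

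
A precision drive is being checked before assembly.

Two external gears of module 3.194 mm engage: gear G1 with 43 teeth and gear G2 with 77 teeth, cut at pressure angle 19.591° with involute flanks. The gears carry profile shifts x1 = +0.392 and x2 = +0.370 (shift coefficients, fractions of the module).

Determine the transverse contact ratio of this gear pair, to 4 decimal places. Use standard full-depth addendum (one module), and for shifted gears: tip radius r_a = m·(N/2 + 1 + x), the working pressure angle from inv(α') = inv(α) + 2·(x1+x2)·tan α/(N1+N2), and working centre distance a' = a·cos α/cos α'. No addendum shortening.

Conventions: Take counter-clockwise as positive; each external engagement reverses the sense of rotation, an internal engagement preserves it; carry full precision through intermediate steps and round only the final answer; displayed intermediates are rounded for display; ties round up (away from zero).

recognized (one external pair, fixed centres): single-mesh tooth geometry, m = 3.194, N1 = 43, N2 = 77
base radii: r_b1 = 64.695645, r_b2 = 115.850341
tip radii: r_a1 = 73.117048, r_a2 = 127.344780
inv(α') = inv(19.591°) + 2·(+0.392+0.370)·tan α/(43+77) = 0.01849956  ⇒  α' = 21.43884°
a' = a·cos α / cos α' = 191.6400·cos 19.591°/cos 21.43884° = 193.966887
action lengths: √(r_a1²−r_b1²) = 34.067231, √(r_a2²−r_b2²) = 52.871462
base pitch p_b = π·m·cos α = 9.453366
CR = (34.067231 + 52.871462 − 193.966887·sin 21.43884°)/9.453366 = 1.696992
contact ratio ≈ 1.6970

1.6970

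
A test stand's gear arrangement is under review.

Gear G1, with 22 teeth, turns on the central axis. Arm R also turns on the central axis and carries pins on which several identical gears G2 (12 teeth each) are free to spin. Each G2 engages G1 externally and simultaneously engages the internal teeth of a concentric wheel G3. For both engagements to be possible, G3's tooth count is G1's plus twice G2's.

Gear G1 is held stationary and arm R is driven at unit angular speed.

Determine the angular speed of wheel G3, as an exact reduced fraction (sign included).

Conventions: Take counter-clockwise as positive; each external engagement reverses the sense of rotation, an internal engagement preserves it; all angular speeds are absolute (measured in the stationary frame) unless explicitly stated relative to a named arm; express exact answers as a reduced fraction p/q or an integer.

planetary set (22T centre, 12T on arm, 46T internal) — Willis relation
ring teeth: 22 + 2·12 = 46
22(ω_sun−ω_arm) = −46(ω_ring−ω_arm),  ω_sun = 0, ω_arm = 1
ω_ring = 1 − (22/46)(0−1) = 34/23
exact speed ratio = 34/23

34/23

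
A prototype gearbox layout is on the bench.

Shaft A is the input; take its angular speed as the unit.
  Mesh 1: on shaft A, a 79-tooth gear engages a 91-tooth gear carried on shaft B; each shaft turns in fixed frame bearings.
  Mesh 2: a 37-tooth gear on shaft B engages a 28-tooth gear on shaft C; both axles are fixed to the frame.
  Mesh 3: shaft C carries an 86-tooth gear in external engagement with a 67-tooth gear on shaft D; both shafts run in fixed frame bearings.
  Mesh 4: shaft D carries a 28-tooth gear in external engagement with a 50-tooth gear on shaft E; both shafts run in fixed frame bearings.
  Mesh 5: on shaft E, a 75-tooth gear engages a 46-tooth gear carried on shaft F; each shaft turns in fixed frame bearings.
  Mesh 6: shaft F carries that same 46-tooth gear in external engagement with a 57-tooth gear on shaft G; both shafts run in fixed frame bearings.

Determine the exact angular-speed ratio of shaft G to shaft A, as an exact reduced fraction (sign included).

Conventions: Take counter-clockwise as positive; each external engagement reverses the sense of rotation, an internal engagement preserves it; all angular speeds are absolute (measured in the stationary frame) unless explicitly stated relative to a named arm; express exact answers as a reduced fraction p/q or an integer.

class = fixed-axis compound train [6 meshes; 6 ratios multiply, 6 sense flips]
mesh 1 [79T→91T]: running ratio 79/91, sense −
mesh 2 [37T→28T]: running ratio 2923/2548, sense +
mesh 3 [86T→67T]: running ratio 125689/85358, sense −
mesh 4 [28T→50T]: running ratio 125689/152425, sense +
mesh 5 [75T→46T]: running ratio 377067/280462, sense −
mesh 6 [46T→57T]: running ratio 125689/115843, sense +
ω_out/ω_in = 125689/115843

125689/115843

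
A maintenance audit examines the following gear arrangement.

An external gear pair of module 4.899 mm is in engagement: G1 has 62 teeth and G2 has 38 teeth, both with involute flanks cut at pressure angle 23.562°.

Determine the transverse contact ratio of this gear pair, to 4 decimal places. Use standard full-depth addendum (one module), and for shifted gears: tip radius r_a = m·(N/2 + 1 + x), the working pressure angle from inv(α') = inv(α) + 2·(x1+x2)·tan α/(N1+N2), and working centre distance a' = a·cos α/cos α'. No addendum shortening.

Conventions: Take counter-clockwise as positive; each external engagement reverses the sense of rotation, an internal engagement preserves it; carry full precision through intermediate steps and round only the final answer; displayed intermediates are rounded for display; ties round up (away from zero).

recognized (one external pair, fixed centres): single-mesh tooth geometry, m = 4.899, N1 = 62, N2 = 38
base radii: r_b1 = 139.207385, r_b2 = 85.320655
tip radii: r_a1 = 156.768000, r_a2 = 97.980000
no profile shift: α' = α, a' = a
action lengths: √(r_a1²−r_b1²) = 72.093756, √(r_a2²−r_b2²) = 48.171217
base pitch p_b = π·m·cos α = 14.107513
CR = (72.093756 + 48.171217 − 244.950000·sin 23.56200°)/14.107513 = 1.584147
contact ratio ≈ 1.5841

1.5841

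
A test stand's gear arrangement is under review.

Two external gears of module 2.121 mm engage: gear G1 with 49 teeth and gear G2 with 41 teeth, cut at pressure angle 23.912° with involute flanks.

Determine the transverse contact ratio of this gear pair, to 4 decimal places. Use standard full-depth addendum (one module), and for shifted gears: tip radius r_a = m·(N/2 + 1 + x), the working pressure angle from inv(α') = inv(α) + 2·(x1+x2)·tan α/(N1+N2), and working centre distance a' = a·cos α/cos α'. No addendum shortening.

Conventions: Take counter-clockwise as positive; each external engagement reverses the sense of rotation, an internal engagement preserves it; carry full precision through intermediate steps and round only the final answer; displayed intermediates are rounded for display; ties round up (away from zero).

1.5629

recognized (one external pair, fixed centres): single-mesh tooth geometry, m = 2.121, N1 = 49, N2 = 41
base radii: r_b1 = 47.504339, r_b2 = 39.748529
tip radii: r_a1 = 54.085500, r_a2 = 45.601500
no profile shift: α' = α, a' = a
action lengths: √(r_a1²−r_b1²) = 25.856896, √(r_a2²−r_b2²) = 22.350643
base pitch p_b = π·m·cos α = 6.091399
CR = (25.856896 + 22.350643 − 95.445000·sin 23.91200°)/6.091399 = 1.562946
contact ratio ≈ 1.5629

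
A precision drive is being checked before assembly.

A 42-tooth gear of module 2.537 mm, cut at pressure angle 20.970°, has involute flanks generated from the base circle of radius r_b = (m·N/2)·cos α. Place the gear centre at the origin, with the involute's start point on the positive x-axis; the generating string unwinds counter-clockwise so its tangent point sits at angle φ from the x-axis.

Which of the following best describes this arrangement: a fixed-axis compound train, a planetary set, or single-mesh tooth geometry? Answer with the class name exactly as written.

single-mesh tooth geometry

recognized (one wheel, involute flank): single-mesh tooth geometry, m = 2.537, N = 42
classification: single-mesh tooth geometry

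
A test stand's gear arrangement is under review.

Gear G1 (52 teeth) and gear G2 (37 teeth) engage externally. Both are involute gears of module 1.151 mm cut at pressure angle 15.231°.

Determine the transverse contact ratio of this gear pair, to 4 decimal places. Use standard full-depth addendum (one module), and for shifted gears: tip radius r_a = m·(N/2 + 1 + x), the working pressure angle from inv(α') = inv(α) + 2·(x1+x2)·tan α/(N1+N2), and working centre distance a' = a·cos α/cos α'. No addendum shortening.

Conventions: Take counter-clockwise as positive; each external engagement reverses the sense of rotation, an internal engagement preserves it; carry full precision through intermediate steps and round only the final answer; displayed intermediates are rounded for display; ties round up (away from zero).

2.0262

topology: single-mesh involute geometry — m = 1.151, 52T/37T pair
base radii: r_b1 = 28.874834, r_b2 = 20.545555
tip radii: r_a1 = 31.077000, r_a2 = 22.444500
no profile shift: α' = α, a' = a
action lengths: √(r_a1²−r_b1²) = 11.490165, √(r_a2²−r_b2²) = 9.035250
base pitch p_b = π·m·cos α = 3.488960
CR = (11.490165 + 9.035250 − 51.219500·sin 15.23100°)/3.488960 = 2.026241
contact ratio ≈ 2.0262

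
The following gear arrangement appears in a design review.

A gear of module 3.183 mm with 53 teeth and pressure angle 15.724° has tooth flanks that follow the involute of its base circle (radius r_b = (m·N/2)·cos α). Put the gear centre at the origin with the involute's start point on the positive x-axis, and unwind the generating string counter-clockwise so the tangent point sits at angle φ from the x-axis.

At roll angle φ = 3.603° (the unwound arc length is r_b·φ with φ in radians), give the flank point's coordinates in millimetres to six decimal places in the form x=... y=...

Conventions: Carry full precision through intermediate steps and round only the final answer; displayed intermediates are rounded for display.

topology: single-mesh involute geometry — m = 3.183, N = 53
pitch radius r_p = m·N/2 = 3.183·53/2 = 84.349500
base radius r_b = r_p·cos α = 84.349500·cos 15.724° = 81.192999
roll angle φ = 3.603° = 0.06288421 rad
x = r_b·(cos φ + φ·sin φ) = 81.353377
y = r_b·(sin φ − φ·cos φ) = 0.006727

x=81.353377 y=0.006727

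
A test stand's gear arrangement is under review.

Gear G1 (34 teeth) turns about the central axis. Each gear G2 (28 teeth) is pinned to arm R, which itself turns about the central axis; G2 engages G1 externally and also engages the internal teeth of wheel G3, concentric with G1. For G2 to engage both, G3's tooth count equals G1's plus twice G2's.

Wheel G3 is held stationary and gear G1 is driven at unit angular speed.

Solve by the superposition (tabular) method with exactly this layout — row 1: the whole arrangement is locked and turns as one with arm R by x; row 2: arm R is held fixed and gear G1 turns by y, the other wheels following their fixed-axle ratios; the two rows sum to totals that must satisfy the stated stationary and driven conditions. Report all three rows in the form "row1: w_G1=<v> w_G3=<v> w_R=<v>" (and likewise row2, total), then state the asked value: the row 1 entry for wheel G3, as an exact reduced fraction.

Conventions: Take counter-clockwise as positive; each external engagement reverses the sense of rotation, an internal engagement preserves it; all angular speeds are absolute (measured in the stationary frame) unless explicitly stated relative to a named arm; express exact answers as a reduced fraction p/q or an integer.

recognized (axles ride arm R): planetary set, 34/28/90 teeth
row 1: whole set turns with the arm by x
row 2: sun turns y, ring = −(34/90)·y, arm 0
boundary: total ω_ring = x − (34/90)·y = 0 and total ω_sun = x + y = 1  ⇒  y = 45/62, x = 17/62
row 2 ring = −(34/90)·45/62 = -17/62
totals (row 1 + row 2): sun 17/62 + 45/62 = 1, ring 17/62 + (-17/62) = 0, arm 17/62 + 0 = 17/62
asked cell (row1, ring) = 17/62

row1: w_G1=17/62 w_G3=17/62 w_R=17/62
row2: w_G1=45/62 w_G3=-17/62 w_R=0
total: w_G1=1 w_G3=0 w_R=17/62
asked value: 17/62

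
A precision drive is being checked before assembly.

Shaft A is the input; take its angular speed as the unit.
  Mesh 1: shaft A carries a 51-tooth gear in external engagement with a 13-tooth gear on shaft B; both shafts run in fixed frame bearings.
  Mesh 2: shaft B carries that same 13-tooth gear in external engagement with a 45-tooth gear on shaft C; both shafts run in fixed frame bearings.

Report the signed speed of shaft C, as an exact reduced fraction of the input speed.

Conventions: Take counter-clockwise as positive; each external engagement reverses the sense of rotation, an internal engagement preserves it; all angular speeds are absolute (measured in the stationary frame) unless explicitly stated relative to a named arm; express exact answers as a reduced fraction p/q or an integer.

2-mesh fixed-axis compound train (all bearings frame-fixed)
mesh 1 [51T→13T]: |ω|/ω_in = 1×51/13 = 51/13, sense flips to −
mesh 2 [13T→45T]: |ω|/ω_in = (51/13)×13/45 = 17/15, sense flips to +
signed output speed (× input speed) = 17/15

17/15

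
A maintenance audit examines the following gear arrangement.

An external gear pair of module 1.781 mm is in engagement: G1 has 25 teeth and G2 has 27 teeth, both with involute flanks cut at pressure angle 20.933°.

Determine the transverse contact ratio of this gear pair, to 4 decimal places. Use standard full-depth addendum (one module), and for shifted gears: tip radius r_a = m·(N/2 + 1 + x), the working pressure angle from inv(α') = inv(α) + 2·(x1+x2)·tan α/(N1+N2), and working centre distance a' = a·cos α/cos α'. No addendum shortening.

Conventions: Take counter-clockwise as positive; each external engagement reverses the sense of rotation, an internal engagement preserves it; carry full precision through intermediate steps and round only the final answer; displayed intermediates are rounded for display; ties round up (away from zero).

topology: single-mesh involute geometry — m = 1.781, 25T/27T pair
base radii: r_b1 = 20.793149, r_b2 = 22.456601
tip radii: r_a1 = 24.043500, r_a2 = 25.824500
no profile shift: α' = α, a' = a
action lengths: √(r_a1²−r_b1²) = 12.072068, √(r_a2²−r_b2²) = 12.751700
base pitch p_b = π·m·cos α = 5.225888
CR = (12.072068 + 12.751700 − 46.306000·sin 20.93300°)/5.225888 = 1.584371
contact ratio ≈ 1.5844

1.5844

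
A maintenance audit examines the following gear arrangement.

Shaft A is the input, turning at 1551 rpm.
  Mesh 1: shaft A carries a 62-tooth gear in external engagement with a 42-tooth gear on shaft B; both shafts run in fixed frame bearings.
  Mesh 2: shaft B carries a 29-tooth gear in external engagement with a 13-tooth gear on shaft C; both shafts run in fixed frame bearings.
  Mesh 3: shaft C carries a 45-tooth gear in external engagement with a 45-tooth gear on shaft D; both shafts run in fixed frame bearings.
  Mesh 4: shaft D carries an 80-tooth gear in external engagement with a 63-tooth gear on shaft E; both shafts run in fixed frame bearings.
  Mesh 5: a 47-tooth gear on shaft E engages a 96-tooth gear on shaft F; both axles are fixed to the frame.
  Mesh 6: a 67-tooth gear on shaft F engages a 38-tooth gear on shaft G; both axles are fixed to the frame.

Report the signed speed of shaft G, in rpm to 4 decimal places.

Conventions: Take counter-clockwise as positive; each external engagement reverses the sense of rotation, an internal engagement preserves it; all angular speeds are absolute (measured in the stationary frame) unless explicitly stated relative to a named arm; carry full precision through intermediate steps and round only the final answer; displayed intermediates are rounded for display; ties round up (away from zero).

class = fixed-axis compound train [6 meshes; 6 ratios multiply, 6 sense flips]
mesh 1 [62T→42T]: ω = 1551.0000×62/42 = 2289.5714 rpm, sense flips to −
mesh 2 [29T→13T]: ω = 2289.5714×29/13 = 5107.5055 rpm, sense flips to +
mesh 3 [45T→45T]: ω = 5107.5055×45/45 = 5107.5055 rpm, sense flips to −
mesh 4 [80T→63T]: ω = 5107.5055×80/63 = 6485.7213 rpm, sense flips to +
mesh 5 [47T→96T]: ω = 6485.7213×47/96 = 3175.3010 rpm, sense flips to −
mesh 6 [67T→38T]: ω = 3175.3010×67/38 = 5598.5571 rpm, sense flips to +
signed output speed = +5598.5571 rpm

+5598.5571 rpm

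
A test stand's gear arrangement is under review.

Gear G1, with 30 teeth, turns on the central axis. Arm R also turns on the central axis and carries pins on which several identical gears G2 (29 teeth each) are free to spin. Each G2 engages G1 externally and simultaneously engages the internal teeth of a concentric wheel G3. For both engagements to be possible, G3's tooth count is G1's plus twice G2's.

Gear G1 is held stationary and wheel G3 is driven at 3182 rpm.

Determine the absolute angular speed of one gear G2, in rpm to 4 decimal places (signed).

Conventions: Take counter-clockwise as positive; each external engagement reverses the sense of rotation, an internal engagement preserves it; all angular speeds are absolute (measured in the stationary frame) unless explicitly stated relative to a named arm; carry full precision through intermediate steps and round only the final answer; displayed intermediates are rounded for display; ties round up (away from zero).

+4827.8621 rpm

recognized (axles ride arm R): planetary set, 30/29/88 teeth
normalise by the input: solve with ω_ring = 1, then scale by 3182 rpm
ring teeth: 30 + 2·29 = 88
30(ω_sun−ω_arm) = −88(ω_ring−ω_arm),  ω_sun = 0, ω_ring = 1
30(0−ω_arm) = −88(1−ω_arm)  ⇒  118·ω_arm = 88  ⇒  ω_arm = 44/59
sun–planet mesh: 30·(0−44/59) = −29·(ω_p−ω_arm)  ⇒  ω_p−ω_arm = 1320/1711
ω_p = 44/59 + 1320/1711 = 44/29
scale: ω_p = 44/29 × 3182 rpm = +4827.8621 rpm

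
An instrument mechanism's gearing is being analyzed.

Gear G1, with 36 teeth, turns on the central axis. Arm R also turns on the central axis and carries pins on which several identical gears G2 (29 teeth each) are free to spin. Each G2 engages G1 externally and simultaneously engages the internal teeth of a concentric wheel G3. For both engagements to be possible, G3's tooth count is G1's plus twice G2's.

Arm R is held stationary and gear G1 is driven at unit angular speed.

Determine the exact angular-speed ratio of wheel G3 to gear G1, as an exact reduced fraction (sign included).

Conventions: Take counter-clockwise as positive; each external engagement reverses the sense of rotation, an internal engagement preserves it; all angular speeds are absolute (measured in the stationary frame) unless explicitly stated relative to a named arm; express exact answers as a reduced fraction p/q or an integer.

class = planetary set [G3 = 36+2·29 = 94; Willis about the carrier]
ring teeth: 36 + 2·29 = 94
36(ω_sun−ω_arm) = −94(ω_ring−ω_arm),  ω_arm = 0, ω_sun = 1
ω_ring = 0 − (36/94)(1−0) = -18/47
ω_out/ω_in = -18/47

-18/47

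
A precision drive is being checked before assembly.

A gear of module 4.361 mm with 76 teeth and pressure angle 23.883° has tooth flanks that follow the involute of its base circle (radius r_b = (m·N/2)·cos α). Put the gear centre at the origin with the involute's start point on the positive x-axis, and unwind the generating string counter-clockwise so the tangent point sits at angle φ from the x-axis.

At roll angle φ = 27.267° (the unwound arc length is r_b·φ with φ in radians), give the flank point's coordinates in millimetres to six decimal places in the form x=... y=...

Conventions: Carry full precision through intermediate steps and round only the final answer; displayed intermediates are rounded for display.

x=167.727905 y=5.321678

recognized (one wheel, involute flank): single-mesh tooth geometry, m = 4.361, N = 76
pitch radius r_p = m·N/2 = 4.361·76/2 = 165.718000
base radius r_b = r_p·cos α = 165.718000·cos 23.883° = 151.528251
roll angle φ = 27.267° = 0.47589893 rad
x = r_b·(cos φ + φ·sin φ) = 167.727905
y = r_b·(sin φ − φ·cos φ) = 5.321678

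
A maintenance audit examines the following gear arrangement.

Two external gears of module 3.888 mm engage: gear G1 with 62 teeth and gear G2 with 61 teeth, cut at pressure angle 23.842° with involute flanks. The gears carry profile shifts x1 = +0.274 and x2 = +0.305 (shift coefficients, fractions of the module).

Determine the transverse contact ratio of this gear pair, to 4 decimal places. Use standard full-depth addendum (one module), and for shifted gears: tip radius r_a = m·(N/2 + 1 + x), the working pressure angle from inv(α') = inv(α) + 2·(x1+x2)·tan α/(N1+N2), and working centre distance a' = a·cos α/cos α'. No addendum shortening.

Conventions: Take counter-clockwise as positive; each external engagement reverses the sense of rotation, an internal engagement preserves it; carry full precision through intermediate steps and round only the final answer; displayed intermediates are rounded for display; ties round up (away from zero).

1.5525

topology: single-mesh involute geometry — m = 3.888, 62T/61T pair
base radii: r_b1 = 110.242575, r_b2 = 108.464469
tip radii: r_a1 = 125.481312, r_a2 = 123.657840
inv(α') = inv(23.842°) + 2·(+0.274+0.305)·tan α/(62+61) = 0.02996766  ⇒  α' = 24.99798°
a' = a·cos α / cos α' = 239.1120·cos 23.842°/cos 24.99798° = 241.312549
action lengths: √(r_a1²−r_b1²) = 59.934416, √(r_a2²−r_b2²) = 59.386196
base pitch p_b = π·m·cos α = 11.172170
CR = (59.934416 + 59.386196 − 241.312549·sin 24.99798°)/11.172170 = 1.552541
contact ratio ≈ 1.5525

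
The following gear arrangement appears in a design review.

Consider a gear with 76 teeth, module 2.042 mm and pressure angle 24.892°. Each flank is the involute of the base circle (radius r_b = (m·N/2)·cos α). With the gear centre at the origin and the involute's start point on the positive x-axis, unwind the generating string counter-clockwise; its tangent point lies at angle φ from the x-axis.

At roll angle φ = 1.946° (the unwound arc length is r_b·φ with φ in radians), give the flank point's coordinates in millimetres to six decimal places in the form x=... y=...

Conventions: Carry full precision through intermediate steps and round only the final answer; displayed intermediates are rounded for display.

x=70.428135 y=0.000919

single-mesh involute tooth geometry (76T wheel at module 2.042)
pitch radius r_p = m·N/2 = 2.042·76/2 = 77.596000
base radius r_b = r_p·cos α = 77.596000·cos 24.892° = 70.387548
roll angle φ = 1.946° = 0.03396411 rad
x = r_b·(cos φ + φ·sin φ) = 70.428135
y = r_b·(sin φ − φ·cos φ) = 0.000919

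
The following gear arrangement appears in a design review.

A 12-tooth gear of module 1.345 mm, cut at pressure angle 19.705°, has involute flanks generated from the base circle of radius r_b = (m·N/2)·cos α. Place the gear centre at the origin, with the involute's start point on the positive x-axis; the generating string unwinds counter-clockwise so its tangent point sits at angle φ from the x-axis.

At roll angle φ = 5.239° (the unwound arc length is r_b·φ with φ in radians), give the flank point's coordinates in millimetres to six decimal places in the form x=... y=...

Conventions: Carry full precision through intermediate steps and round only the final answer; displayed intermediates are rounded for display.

recognized (one wheel, involute flank): single-mesh tooth geometry, m = 1.345, N = 12
pitch radius r_p = m·N/2 = 1.345·12/2 = 8.070000
base radius r_b = r_p·cos α = 8.070000·cos 19.705° = 7.597430
roll angle φ = 5.239° = 0.09143780 rad
x = r_b·(cos φ + φ·sin φ) = 7.629124
y = r_b·(sin φ − φ·cos φ) = 0.001934

x=7.629124 y=0.001934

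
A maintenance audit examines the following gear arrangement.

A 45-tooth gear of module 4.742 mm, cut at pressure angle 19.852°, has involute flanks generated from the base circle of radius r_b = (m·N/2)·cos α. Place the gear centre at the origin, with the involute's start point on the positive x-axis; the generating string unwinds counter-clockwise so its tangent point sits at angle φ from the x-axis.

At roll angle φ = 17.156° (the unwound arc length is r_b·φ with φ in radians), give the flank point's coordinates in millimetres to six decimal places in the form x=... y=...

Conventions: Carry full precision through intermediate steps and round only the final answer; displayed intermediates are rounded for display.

recognized (one wheel, involute flank): single-mesh tooth geometry, m = 4.742, N = 45
pitch radius r_p = m·N/2 = 4.742·45/2 = 106.695000
base radius r_b = r_p·cos α = 106.695000·cos 19.852° = 100.354431
roll angle φ = 17.156° = 0.29942869 rad
x = r_b·(cos φ + φ·sin φ) = 104.752861
y = r_b·(sin φ − φ·cos φ) = 0.890014

x=104.752861 y=0.890014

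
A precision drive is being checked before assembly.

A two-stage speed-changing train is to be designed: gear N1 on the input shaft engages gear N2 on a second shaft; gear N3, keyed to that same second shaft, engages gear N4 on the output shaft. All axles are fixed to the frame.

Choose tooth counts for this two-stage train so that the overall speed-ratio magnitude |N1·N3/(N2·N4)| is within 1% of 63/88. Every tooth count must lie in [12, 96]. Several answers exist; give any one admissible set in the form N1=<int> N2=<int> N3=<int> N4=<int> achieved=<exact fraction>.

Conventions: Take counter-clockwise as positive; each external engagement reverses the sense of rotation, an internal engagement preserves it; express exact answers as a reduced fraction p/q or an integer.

N1=12 N2=16 N3=21 N4=22 achieved=63/88

2-stage fixed-axis compound train for ratio 63/88
target = 63/88 in lowest terms: an exact hit needs N1·N3 = k·63 and N2·N4 = k·88 for one integer k, every count in [12, 96]; additionally prefer no 1:1 stage (N1 ≠ N2, N3 ≠ N4)
k = 1…3: no 1:1-free in-range split of k·63 and k·88 into factor pairs; take k = 4
k = 4: N1·N3 = 252 = 12·21, N2·N4 = 352 = 16·22
achieved = 12·21/(16·22) = 63/88; |achieved − target| = 0 ≤ 63/8800 ✓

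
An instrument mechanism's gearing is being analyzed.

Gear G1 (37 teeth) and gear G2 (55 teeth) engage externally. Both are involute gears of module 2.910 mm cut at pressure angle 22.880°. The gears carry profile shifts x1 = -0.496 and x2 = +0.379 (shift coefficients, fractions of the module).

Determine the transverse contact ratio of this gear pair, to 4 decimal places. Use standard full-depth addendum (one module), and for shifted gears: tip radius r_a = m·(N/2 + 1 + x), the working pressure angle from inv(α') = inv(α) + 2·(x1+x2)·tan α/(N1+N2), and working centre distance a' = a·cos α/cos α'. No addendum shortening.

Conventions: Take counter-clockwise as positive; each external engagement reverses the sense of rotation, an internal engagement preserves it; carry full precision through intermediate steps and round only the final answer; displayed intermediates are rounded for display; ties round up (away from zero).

1.6183

topology: single-mesh involute geometry — m = 2.910, 37T/55T pair
base radii: r_b1 = 49.599326, r_b2 = 73.728727
tip radii: r_a1 = 55.301640, r_a2 = 84.037890
inv(α') = inv(22.880°) + 2·(-0.496+0.379)·tan α/(37+55) = 0.02160055  ⇒  α' = 22.52870°
a' = a·cos α / cos α' = 133.8600·cos 22.880°/cos 22.52870° = 133.517045
action lengths: √(r_a1²−r_b1²) = 24.457683, √(r_a2²−r_b2²) = 40.329167
base pitch p_b = π·m·cos α = 8.422750
CR = (24.457683 + 40.329167 − 133.517045·sin 22.52870°)/8.422750 = 1.618272
contact ratio ≈ 1.6183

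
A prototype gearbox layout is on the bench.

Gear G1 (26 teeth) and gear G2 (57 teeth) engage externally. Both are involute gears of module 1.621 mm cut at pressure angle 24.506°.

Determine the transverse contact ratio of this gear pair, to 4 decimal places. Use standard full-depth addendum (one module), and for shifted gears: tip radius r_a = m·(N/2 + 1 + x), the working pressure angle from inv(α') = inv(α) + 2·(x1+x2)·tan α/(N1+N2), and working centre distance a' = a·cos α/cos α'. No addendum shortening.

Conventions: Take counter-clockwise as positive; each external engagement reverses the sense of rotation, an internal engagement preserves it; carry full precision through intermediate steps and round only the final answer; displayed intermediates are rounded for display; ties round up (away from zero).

recognized (one external pair, fixed centres): single-mesh tooth geometry, m = 1.621, N1 = 26, N2 = 57
base radii: r_b1 = 19.174699, r_b2 = 42.036839
tip radii: r_a1 = 22.694000, r_a2 = 47.819500
no profile shift: α' = α, a' = a
action lengths: √(r_a1²−r_b1²) = 12.138722, √(r_a2²−r_b2²) = 22.794928
base pitch p_b = π·m·cos α = 4.633776
CR = (12.138722 + 22.794928 − 67.271500·sin 24.50600°)/4.633776 = 1.517165
contact ratio ≈ 1.5172

1.5172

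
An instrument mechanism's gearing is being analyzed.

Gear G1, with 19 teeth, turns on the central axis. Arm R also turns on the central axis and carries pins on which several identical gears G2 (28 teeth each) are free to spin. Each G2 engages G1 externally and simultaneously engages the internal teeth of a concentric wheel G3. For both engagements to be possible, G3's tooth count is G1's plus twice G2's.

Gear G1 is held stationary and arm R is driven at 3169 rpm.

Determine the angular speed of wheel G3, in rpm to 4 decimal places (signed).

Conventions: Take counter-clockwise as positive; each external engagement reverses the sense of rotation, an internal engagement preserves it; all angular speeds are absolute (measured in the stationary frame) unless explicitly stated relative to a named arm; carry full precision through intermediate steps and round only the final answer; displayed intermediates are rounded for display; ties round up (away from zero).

planetary set (19T centre, 28T on arm, 75T internal) — Willis relation
normalise by the input: solve with ω_arm = 1, then scale by 3169 rpm
ring teeth: 19 + 2·28 = 75
19(ω_sun−ω_arm) = −75(ω_ring−ω_arm),  ω_sun = 0, ω_arm = 1
ω_ring = 1 − (19/75)(0−1) = 94/75
scale: ω_ring = 94/75 × 3169 rpm = +3971.8133 rpm

+3971.8133 rpm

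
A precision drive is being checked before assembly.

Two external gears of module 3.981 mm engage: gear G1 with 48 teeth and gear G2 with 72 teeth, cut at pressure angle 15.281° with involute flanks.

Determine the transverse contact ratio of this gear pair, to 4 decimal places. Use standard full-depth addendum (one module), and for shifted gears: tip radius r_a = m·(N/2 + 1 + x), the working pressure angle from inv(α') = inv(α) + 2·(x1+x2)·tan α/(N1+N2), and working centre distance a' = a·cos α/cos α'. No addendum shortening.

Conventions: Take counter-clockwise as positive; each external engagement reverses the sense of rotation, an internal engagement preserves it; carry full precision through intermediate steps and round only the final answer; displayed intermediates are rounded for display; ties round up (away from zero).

2.1083

single-mesh involute tooth geometry (48T engaging 72T at module 3.981)
base radii: r_b1 = 92.166029, r_b2 = 138.249044
tip radii: r_a1 = 99.525000, r_a2 = 147.297000
no profile shift: α' = α, a' = a
action lengths: √(r_a1²−r_b1²) = 37.558603, √(r_a2²−r_b2²) = 50.829204
base pitch p_b = π·m·cos α = 12.064505
CR = (37.558603 + 50.829204 − 238.860000·sin 15.28100°)/12.064505 = 2.108292
contact ratio ≈ 2.1083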